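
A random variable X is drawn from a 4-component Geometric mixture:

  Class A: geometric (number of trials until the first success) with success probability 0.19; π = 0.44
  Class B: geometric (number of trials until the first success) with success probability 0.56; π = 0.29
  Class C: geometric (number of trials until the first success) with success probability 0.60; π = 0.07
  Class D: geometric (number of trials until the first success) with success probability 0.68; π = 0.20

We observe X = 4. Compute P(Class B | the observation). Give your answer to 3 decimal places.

Apply Bayes' rule: the posterior for each component is proportional to its prior times its likelihood at x.
Evaluate each component's likelihood at the observed value:
  p_A = 0.100974
  p_B = 0.047703
  p_C = 0.0384
  p_D = 0.0222822
Prior × likelihood for each component:
  P(Z=A)·p_A = 0.44 × 0.100974 = 0.0444285
  P(Z=B)·p_B = 0.29 × 0.047703 = 0.0138339
  P(Z=C)·p_C = 0.07 × 0.0384 = 0.002688
  P(Z=D)·p_D = 0.20 × 0.0222822 = 0.00445645
Sum: 0.0444285 + 0.0138339 + 0.002688 + 0.00445645 = 0.0654068
P(Class B | 4) ≈ 0.212

0.212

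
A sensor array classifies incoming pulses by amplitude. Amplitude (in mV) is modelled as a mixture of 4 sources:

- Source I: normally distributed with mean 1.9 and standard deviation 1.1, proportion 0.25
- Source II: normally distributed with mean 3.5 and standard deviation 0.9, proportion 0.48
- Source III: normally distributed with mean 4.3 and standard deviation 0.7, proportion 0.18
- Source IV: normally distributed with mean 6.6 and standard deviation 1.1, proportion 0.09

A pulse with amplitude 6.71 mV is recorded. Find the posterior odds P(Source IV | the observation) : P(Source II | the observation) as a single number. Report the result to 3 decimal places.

88.315

Posterior odds = (π_i f_i(x)) / (π_j f_j(x)); the normalising sum cancels.
Component likelihoods at x = 6.71 mV:
  f_I = (1/(1.1·√(2π)))·exp(−(6.71−1.9)²/(2·1.1²)) = 0.362675·exp(-9.56037) = 2.55565e-05
  f_II = (1/(0.9·√(2π)))·exp(−(6.71−3.5)²/(2·0.9²)) = 0.443269·exp(-6.36056) = 0.000766149
  f_III = (1/(0.7·√(2π)))·exp(−(6.71−4.3)²/(2·0.7²)) = 0.569918·exp(-5.92663) = 0.00152023
  f_IV = (1/(1.1·√(2π)))·exp(−(6.71−6.6)²/(2·1.1²)) = 0.362675·exp(-0.00500) = 0.360866
0.0324779 / 0.000367752 ≈ 88.315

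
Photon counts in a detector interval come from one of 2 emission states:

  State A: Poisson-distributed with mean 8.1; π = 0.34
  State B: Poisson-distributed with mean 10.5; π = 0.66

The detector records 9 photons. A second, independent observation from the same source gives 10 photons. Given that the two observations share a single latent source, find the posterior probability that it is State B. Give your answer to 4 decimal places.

The responsibility of component k is π_k f_k(x) divided by Σ_j π_j f_j(x).
Since both observations come from the same component, the likelihood for component k is f_k(x₁)·f_k(x₂).
  L_A = [e^(−8.1)·8.1^9/9! = 0.12555] × [0.101696] = 0.0127679
  L_B = [e^(−10.5)·10.5^9/9! = 0.11772] × [0.123606] = 0.0145508
Multiply by the mixture weights:
  π_A·L_A = 0.34 × 0.0127679 = 0.00434108
  π_B·L_B = 0.66 × 0.0145508 = 0.00960352
Normaliser: 0.00434108 + 0.00960352 = 0.0139446
So the posterior for State B is 0.00960352 / 0.0139446 ≈ 0.6887.

0.6887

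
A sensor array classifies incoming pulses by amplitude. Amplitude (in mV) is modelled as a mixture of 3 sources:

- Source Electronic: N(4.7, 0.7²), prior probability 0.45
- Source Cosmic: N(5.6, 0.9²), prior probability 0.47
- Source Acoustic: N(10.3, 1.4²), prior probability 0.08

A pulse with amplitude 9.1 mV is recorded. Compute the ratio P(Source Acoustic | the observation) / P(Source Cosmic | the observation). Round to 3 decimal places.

145.743

Since P(k|x) ∝ π_k f_k(x), the posterior odds are π_i f_i(x) / (π_j f_j(x)).
Evaluate each component's likelihood at the observed value:
  L_Electronic = 1.50065e-09
  L_Cosmic = 0.000230489
  L_Acoustic = 0.197354
Odds = (0.08/0.47) × (0.197354/0.000230489) = 0.170213 × 856.238 ≈ 145.743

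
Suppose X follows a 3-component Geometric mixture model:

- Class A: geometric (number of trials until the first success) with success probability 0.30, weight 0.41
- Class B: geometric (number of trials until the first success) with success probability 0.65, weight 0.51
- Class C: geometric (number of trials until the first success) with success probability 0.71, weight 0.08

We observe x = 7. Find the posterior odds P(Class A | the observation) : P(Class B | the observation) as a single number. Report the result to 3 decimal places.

Posterior odds = (π_i f_i(x)) / (π_j f_j(x)); the normalising sum cancels.
Evaluate each component's likelihood at the observed value:
  L_A = 0.30·(1−0.30)^6 = 0.30·0.117649 = 0.0352947
  L_B = 0.65·(1−0.65)^6 = 0.65·0.00183827 = 0.00119487
  L_C = 0.71·(1−0.71)^6 = 0.71·0.000594823 = 0.000422325
0.0144708 / 0.000609385 ≈ 23.747

23.747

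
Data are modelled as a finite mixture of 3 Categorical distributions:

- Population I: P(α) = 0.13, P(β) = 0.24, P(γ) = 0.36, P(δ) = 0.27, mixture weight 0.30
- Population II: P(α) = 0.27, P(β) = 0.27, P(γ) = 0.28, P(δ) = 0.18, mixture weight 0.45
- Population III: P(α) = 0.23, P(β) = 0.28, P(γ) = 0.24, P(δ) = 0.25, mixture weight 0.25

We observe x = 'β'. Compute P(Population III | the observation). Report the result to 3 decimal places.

Posterior ∝ prior × likelihood, so P(k | x) ∝ w_k f_k(x); normalise over all components.
Evaluate each component's likelihood at the observed value:
  f_I = 0.24
  f_II = 0.27
  f_III = 0.28
Prior × likelihood for each component:
  w_I·f_I = 0.30 × 0.24 = 0.072
  w_II·f_II = 0.45 × 0.27 = 0.1215
  w_III·f_III = 0.25 × 0.28 = 0.07
Denominator: 0.072 + 0.1215 + 0.07 = 0.2635
P(Population III | 'β') ≈ 0.266

0.266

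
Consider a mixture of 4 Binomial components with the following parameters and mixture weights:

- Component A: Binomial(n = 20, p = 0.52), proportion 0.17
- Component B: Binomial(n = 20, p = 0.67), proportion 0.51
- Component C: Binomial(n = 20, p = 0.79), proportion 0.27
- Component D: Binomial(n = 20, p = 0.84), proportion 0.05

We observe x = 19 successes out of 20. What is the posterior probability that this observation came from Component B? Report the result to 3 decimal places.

0.082

Apply Bayes' rule: the posterior for each component is proportional to its prior times its likelihood at x.
Evaluate each component's likelihood at the observed value:
  f_A = C(20,19)·0.52^19·0.48^1 = 20·4.0185e-06·0.48 = 3.85776e-05
  f_B = C(20,19)·0.67^19·0.33^1 = 20·0.000495931·0.33 = 0.00327314
  f_C = C(20,19)·0.79^19·0.21^1 = 20·0.0113479·0.21 = 0.0476611
  f_D = C(20,19)·0.84^19·0.16^1 = 20·0.0364172·0.16 = 0.116535
Unnormalised posteriors:
  π_A·f_A = 0.17 × 3.85776e-05 = 6.55819e-06
  π_B·f_B = 0.51 × 0.00327314 = 0.0016693
  π_C·f_C = 0.27 × 0.0476611 = 0.0128685
  π_D·f_D = 0.05 × 0.116535 = 0.00582675
Sum: 6.55819e-06 + 0.0016693 + 0.0128685 + 0.00582675 = 0.0203711
P(Component B | the observation) ≈ 0.082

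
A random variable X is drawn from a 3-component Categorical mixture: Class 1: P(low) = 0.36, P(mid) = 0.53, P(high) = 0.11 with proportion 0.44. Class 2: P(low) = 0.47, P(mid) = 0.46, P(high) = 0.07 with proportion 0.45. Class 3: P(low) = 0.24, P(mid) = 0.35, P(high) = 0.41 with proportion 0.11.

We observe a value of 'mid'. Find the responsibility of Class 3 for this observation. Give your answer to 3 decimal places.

0.080

By Bayes' theorem, P(k | x) = w_k f_k(x) / Σ_j w_j f_j(x).
Categorical probabilities:
  f_1 = P(mid | comp) = 0.53
  f_2 = P(mid | comp) = 0.46
  f_3 = P(mid | comp) = 0.35
Unnormalised posteriors:
  w_1·f_1 = 0.44 × 0.53 = 0.2332
  w_2·f_2 = 0.45 × 0.46 = 0.207
  w_3·f_3 = 0.11 × 0.35 = 0.0385
Sum: 0.2332 + 0.207 + 0.0385 = 0.4787
Responsibility of Class 3: 0.0385 / 0.4787 ≈ 0.080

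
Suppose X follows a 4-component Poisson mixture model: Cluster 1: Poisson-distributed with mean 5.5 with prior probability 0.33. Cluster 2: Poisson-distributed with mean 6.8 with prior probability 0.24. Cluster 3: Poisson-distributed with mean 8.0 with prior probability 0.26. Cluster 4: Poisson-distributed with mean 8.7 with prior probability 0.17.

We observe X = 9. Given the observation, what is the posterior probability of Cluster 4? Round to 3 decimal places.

0.236

The responsibility of component k is π_k f_k(x) divided by Σ_j π_j f_j(x).
Component likelihoods at x = 9:
  L_1 = e^(−5.5)·5.5^9/9! = 0.0518659
  L_2 = e^(−6.8)·6.8^9/9! = 0.0954146
  L_3 = e^(−8.0)·8.0^9/9! = 0.124077
  L_4 = e^(−8.7)·8.7^9/9! = 0.131084
Unnormalised posteriors:
  π_1·L_1 = 0.33 × 0.0518659 = 0.0171157
  π_2·L_2 = 0.24 × 0.0954146 = 0.0228995
  π_3·L_3 = 0.26 × 0.124077 = 0.03226
  π_4·L_4 = 0.17 × 0.131084 = 0.0222842
Marginal: 0.0171157 + 0.0228995 + 0.03226 + 0.0222842 = 0.0945594
So the posterior for Cluster 4 is 0.0222842 / 0.0945594 ≈ 0.236.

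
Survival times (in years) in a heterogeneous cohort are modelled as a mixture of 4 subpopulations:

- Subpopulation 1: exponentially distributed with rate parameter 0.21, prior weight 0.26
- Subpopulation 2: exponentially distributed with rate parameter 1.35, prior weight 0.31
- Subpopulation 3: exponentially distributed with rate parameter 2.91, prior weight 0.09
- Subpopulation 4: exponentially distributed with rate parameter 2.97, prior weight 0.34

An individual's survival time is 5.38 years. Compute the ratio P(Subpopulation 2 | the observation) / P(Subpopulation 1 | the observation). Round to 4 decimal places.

0.0166

Posterior odds = (π_i f_i(x)) / (π_j f_j(x)); the normalising sum cancels.
Evaluate each component's likelihood at the observed value:
  p_1 = 0.0678506
  p_2 = 0.000946353
  p_3 = 4.62025e-07
  p_4 = 3.41459e-07
Odds = (0.31/0.26) × (0.000946353/0.0678506) = 1.19231 × 0.0139476 ≈ 0.0166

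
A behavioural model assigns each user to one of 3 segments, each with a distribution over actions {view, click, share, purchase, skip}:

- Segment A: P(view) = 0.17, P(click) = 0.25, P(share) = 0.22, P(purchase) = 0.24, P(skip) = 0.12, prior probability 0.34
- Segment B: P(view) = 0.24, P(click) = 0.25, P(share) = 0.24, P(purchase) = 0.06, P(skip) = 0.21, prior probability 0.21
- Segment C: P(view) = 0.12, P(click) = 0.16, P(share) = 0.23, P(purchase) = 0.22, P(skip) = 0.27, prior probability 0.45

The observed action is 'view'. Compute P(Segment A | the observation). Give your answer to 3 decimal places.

Apply Bayes' rule: the posterior for each component is proportional to its prior times its likelihood at x.
Component likelihoods at x = 'view':
  p_A = P(view | comp) = 0.17
  p_B = P(view | comp) = 0.24
  p_C = P(view | comp) = 0.12
Multiply by the mixture weights:
  π_A·p_A = 0.34 × 0.17 = 0.0578
  π_B·p_B = 0.21 × 0.24 = 0.0504
  π_C·p_C = 0.45 × 0.12 = 0.054
Marginal: 0.0578 + 0.0504 + 0.054 = 0.1622
P(Segment A | 'view') = 0.0578 / 0.1622 ≈ 0.356

0.356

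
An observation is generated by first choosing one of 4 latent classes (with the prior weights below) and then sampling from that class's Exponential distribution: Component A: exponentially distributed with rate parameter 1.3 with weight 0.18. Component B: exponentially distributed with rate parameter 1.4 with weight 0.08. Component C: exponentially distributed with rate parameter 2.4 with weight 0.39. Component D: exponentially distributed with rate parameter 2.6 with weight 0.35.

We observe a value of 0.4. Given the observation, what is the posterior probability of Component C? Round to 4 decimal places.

0.4058

Posterior ∝ prior × likelihood, so P(k | x) ∝ π_k f_k(x); normalise over all components.
Evaluate each component's likelihood at the observed value:
  L_A = 0.772877
  L_B = 0.799693
  L_C = 0.918943
  L_D = 0.918982
Weight by the priors:
  π_A·L_A = 0.18 × 0.772877 = 0.139118
  π_B·L_B = 0.08 × 0.799693 = 0.0639754
  π_C·L_C = 0.39 × 0.918943 = 0.358388
  π_D·L_D = 0.35 × 0.918982 = 0.321644
Denominator: 0.139118 + 0.0639754 + 0.358388 + 0.321644 = 0.883125
So the posterior for Component C is 0.358388 / 0.883125 ≈ 0.4058.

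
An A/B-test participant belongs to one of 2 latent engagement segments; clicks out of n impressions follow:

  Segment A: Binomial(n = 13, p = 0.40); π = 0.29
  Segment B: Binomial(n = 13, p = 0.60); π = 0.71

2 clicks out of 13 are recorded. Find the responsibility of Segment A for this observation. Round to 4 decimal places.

0.9401

P(component k | x) = P(Z=k)·f_k(x) / marginal(x), where marginal(x) = Σ_j P(Z=j)·f_j(x).
Component likelihoods at x = 2 clicks out of 13:
  p_A = 0.0452771
  p_B = 0.00117776
Weight by the priors:
  P(Z=A)·p_A = 0.29 × 0.0452771 = 0.0131304
  P(Z=B)·p_B = 0.71 × 0.00117776 = 0.00083621
Normaliser: 0.0131304 + 0.00083621 = 0.0139666
Responsibility of Segment A: 0.0131304 / 0.0139666 ≈ 0.9401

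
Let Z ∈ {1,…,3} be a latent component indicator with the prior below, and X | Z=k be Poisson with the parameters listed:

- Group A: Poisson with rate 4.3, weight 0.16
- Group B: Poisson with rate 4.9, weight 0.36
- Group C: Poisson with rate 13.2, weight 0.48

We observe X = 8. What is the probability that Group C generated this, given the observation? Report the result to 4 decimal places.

0.4170

P(component k | x) = π_k·f_k(x) / marginal(x), where marginal(x) = Σ_j π_j·f_j(x).
Poisson probabilities:
  p_A = 0.0393333
  p_B = 0.0613769
  p_C = 0.0423042
Weight by the priors:
  π_A·p_A = 0.16 × 0.0393333 = 0.00629333
  π_B·p_B = 0.36 × 0.0613769 = 0.0220957
  π_C·p_C = 0.48 × 0.0423042 = 0.020306
Sum: 0.00629333 + 0.0220957 + 0.020306 = 0.0486951
Responsibility of Group C: 0.020306 / 0.0486951 ≈ 0.4170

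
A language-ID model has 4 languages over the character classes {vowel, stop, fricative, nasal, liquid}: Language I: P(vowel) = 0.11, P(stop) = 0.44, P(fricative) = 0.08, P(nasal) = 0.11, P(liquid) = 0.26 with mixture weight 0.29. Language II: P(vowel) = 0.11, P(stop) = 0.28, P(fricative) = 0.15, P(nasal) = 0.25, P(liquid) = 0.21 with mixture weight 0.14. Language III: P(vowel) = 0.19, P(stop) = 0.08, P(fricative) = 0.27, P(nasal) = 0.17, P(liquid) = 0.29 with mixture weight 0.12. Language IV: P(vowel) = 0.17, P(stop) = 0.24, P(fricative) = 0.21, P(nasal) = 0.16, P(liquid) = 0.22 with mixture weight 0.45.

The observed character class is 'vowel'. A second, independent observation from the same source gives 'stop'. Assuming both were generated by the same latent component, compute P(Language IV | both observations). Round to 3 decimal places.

0.476

Apply Bayes' rule: the posterior for each component is proportional to its prior times its likelihood at x.
Since both observations come from the same component, the likelihood for component k is f_k(x₁)·f_k(x₂).
  f_I = [P(vowel | comp) = 0.11] × [0.44] = 0.0484
  f_II = [P(vowel | comp) = 0.11] × [0.28] = 0.0308
  f_III = [P(vowel | comp) = 0.19] × [0.08] = 0.0152
  f_IV = [P(vowel | comp) = 0.17] × [0.24] = 0.0408
Unnormalised posteriors:
  π_I·f_I = 0.29 × 0.0484 = 0.014036
  π_II·f_II = 0.14 × 0.0308 = 0.004312
  π_III·f_III = 0.12 × 0.0152 = 0.001824
  π_IV·f_IV = 0.45 × 0.0408 = 0.01836
Marginal: 0.014036 + 0.004312 + 0.001824 + 0.01836 = 0.038532
P(Language IV | data) ≈ 0.476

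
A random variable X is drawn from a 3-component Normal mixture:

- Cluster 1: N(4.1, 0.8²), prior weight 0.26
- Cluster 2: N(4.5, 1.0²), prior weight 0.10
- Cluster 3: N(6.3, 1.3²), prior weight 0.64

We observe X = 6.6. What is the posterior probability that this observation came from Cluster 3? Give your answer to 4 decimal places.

Posterior ∝ prior × likelihood, so P(k | x) ∝ P(Z=k) f_k(x); normalise over all components.
Evaluate each component's likelihood at the observed value:
  f_1 = (1/(0.8·√(2π)))·exp(−(6.6−4.1)²/(2·0.8²)) = 0.498678·exp(-4.88281) = 0.00377782
  f_2 = (1/(1.0·√(2π)))·exp(−(6.6−4.5)²/(2·1.0²)) = 0.398942·exp(-2.20500) = 0.0439836
  f_3 = (1/(1.3·√(2π)))·exp(−(6.6−6.3)²/(2·1.3²)) = 0.306879·exp(-0.02663) = 0.298815
Weight by the priors:
  P(Z=1)·f_1 = 0.26 × 0.00377782 = 0.000982234
  P(Z=2)·f_2 = 0.10 × 0.0439836 = 0.00439836
  P(Z=3)·f_3 = 0.64 × 0.298815 = 0.191242
Evidence: 0.000982234 + 0.00439836 + 0.191242 = 0.196622
P(Cluster 3 | data) ≈ 0.9726

0.9726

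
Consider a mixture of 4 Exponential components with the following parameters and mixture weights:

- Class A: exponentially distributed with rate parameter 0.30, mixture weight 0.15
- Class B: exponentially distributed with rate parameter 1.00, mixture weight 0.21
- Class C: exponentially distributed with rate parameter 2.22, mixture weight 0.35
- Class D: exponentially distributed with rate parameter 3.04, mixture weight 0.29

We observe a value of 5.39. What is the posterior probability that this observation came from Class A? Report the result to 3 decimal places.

0.903

The responsibility of component k is P(Z=k) f_k(x) divided by Σ_j P(Z=j) f_j(x).
Evaluate each component's likelihood at the observed value:
  p_A = 0.059548
  p_B = 0.00456197
  p_C = 1.41147e-05
  p_D = 2.32647e-07
Unnormalised posteriors:
  P(Z=A)·p_A = 0.15 × 0.059548 = 0.0089322
  P(Z=B)·p_B = 0.21 × 0.00456197 = 0.000958014
  P(Z=C)·p_C = 0.35 × 1.41147e-05 = 4.94015e-06
  P(Z=D)·p_D = 0.29 × 2.32647e-07 = 6.74677e-08
Marginal: 0.0089322 + 0.000958014 + 4.94015e-06 + 6.74677e-08 = 0.00989522
P(Class A | the observation) ≈ 0.903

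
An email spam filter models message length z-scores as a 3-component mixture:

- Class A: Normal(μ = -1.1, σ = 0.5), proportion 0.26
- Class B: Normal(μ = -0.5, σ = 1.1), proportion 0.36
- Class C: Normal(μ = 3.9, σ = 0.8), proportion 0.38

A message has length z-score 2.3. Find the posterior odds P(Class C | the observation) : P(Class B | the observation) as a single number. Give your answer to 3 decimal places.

5.014

Only the two components matter; the odds are (w_i f_i(x)) / (w_j f_j(x)).
Component likelihoods at x = 2.3:
  L_A = (1/(0.5·√(2π)))·exp(−(2.3−-1.1)²/(2·0.5²)) = 0.797885·exp(-23.12000) = 7.26192e-11
  L_B = (1/(1.1·√(2π)))·exp(−(2.3−-0.5)²/(2·1.1²)) = 0.362675·exp(-3.23967) = 0.0142085
  L_C = (1/(0.8·√(2π)))·exp(−(2.3−3.9)²/(2·0.8²)) = 0.498678·exp(-2.00000) = 0.0674887
Posterior odds = (w_C·L_C) / (w_B·L_B) = (0.38·0.0674887) / (0.36·0.0142085) = 0.0256457 / 0.00511504 ≈ 5.014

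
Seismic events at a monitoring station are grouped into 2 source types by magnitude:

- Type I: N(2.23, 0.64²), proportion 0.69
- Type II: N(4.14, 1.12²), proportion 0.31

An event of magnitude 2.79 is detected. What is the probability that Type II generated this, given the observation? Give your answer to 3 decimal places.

The responsibility of component k is w_k f_k(x) divided by Σ_j w_j f_j(x).
Normal densities:
  L_I = (1/(0.64·√(2π)))·exp(−(2.79−2.23)²/(2·0.64²)) = 0.623347·exp(-0.38281) = 0.425086
  L_II = (1/(1.12·√(2π)))·exp(−(2.79−4.14)²/(2·1.12²)) = 0.356198·exp(-0.72644) = 0.172267
Weight by the priors:
  w_I·L_I = 0.69 × 0.425086 = 0.293309
  w_II·L_II = 0.31 × 0.172267 = 0.0534027
Denominator: 0.293309 + 0.0534027 = 0.346712
Responsibility of Type II: 0.0534027 / 0.346712 ≈ 0.154

0.154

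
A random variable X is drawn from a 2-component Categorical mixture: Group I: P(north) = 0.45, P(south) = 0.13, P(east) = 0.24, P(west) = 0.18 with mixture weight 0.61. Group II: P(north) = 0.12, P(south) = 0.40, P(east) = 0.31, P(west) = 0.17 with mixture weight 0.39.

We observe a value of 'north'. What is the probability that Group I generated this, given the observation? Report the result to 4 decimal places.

0.8543

By Bayes' theorem, P(k | x) = π_k f_k(x) / Σ_j π_j f_j(x).
Categorical probabilities:
  p_I = 0.45
  p_II = 0.12
Weight by the priors:
  π_I·p_I = 0.61 × 0.45 = 0.2745
  π_II·p_II = 0.39 × 0.12 = 0.0468
Normaliser: 0.2745 + 0.0468 = 0.3213
So the posterior for Group I is 0.2745 / 0.3213 ≈ 0.8543.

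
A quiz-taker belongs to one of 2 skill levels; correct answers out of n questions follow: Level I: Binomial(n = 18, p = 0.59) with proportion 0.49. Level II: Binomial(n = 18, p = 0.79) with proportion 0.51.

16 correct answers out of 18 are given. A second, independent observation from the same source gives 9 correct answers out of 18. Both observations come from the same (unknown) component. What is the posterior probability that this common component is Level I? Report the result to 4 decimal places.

By Bayes' theorem, P(k | x) = π_k f_k(x) / Σ_j π_j f_j(x).
Since both observations come from the same component, the likelihood for component k is f_k(x₁)·f_k(x₂).
  f_I = [C(18,16)·0.59^16·0.41^2 = 153·0.000215592·0.1681 = 0.00554487] × [0.137892] = 0.000764591
  f_II = [C(18,16)·0.79^16·0.21^2 = 153·0.0230162·0.0441 = 0.155297] × [0.00462842] = 0.00071878
Unnormalised posteriors:
  π_I·f_I = 0.49 × 0.000764591 = 0.00037465
  π_II·f_II = 0.51 × 0.00071878 = 0.000366578
Denominator: 0.00037465 + 0.000366578 = 0.000741227
Responsibility of Level I: 0.00037465 / 0.000741227 ≈ 0.5054

0.5054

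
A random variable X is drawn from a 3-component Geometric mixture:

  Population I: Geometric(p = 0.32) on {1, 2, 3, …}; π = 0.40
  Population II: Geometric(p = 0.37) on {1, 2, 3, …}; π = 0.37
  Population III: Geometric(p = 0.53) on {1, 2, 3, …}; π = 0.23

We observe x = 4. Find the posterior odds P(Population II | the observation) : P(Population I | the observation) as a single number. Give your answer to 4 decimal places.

Since P(k|x) ∝ π_k f_k(x), the posterior odds are π_i f_i(x) / (π_j f_j(x)).
Component likelihoods at x = 4:
  L_I = 0.32·(1−0.32)^3 = 0.32·0.314432 = 0.100618
  L_II = 0.37·(1−0.37)^3 = 0.37·0.250047 = 0.0925174
  L_III = 0.53·(1−0.53)^3 = 0.53·0.103823 = 0.0550262
Posterior odds = (π_II·L_II) / (π_I·L_I) = (0.37·0.0925174) / (0.40·0.100618) = 0.0342314 / 0.0402473 ≈ 0.8505

0.8505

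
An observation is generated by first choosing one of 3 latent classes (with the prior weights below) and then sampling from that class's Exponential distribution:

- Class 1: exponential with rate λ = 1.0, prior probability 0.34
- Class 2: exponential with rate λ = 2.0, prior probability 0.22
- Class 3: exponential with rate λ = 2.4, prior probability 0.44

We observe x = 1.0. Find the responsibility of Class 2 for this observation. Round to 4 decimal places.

0.2123

Posterior ∝ prior × likelihood, so P(k | x) ∝ π_k f_k(x); normalise over all components.
Evaluate each component's likelihood at the observed value:
  p_1 = 1.0·e^(−1.0·1.0) = 1.0·e^(−1.0000) = 0.367879
  p_2 = 2.0·e^(−2.0·1.0) = 2.0·e^(−2.0000) = 0.270671
  p_3 = 2.4·e^(−2.4·1.0) = 2.4·e^(−2.4000) = 0.217723
Unnormalised posteriors:
  π_1·p_1 = 0.34 × 0.367879 = 0.125079
  π_2·p_2 = 0.22 × 0.270671 = 0.0595475
  π_3·p_3 = 0.44 × 0.217723 = 0.0957982
Evidence: 0.125079 + 0.0595475 + 0.0957982 = 0.280425
P(Class 2 | x) ≈ 0.2123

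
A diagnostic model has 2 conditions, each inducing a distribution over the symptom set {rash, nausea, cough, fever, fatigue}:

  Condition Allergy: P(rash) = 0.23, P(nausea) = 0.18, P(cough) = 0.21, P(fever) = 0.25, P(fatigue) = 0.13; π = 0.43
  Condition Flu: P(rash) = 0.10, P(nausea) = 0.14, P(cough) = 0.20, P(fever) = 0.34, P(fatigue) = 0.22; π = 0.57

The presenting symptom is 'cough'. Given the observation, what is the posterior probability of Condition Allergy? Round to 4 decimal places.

0.4420

P(component k | x) = π_k·f_k(x) / marginal(x), where marginal(x) = Σ_j π_j·f_j(x).
Categorical probabilities:
  p_Allergy = 0.21
  p_Flu = 0.2
Prior × likelihood for each component:
  π_Allergy·p_Allergy = 0.43 × 0.21 = 0.0903
  π_Flu·p_Flu = 0.57 × 0.2 = 0.114
Evidence: 0.0903 + 0.114 = 0.2043
Responsibility of Condition Allergy: 0.0903 / 0.2043 ≈ 0.4420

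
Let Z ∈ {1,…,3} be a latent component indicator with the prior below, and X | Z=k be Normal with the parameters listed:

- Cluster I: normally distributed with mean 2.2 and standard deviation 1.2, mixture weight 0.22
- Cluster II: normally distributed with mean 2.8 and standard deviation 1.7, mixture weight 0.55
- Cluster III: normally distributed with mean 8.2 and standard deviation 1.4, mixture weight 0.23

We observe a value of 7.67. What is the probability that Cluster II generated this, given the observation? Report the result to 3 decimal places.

The responsibility of component k is P(Z=k) f_k(x) divided by Σ_j P(Z=j) f_j(x).
Component likelihoods at x = 7.67:
  p_I = 1.02272e-05
  p_II = 0.00387645
  p_III = 0.265254
Prior × likelihood for each component:
  P(Z=I)·p_I = 0.22 × 1.02272e-05 = 2.24998e-06
  P(Z=II)·p_II = 0.55 × 0.00387645 = 0.00213204
  P(Z=III)·p_III = 0.23 × 0.265254 = 0.0610083
Marginal: 2.24998e-06 + 0.00213204 + 0.0610083 = 0.0631426
P(Cluster II | data) = 0.00213204 / 0.0631426 ≈ 0.034

0.034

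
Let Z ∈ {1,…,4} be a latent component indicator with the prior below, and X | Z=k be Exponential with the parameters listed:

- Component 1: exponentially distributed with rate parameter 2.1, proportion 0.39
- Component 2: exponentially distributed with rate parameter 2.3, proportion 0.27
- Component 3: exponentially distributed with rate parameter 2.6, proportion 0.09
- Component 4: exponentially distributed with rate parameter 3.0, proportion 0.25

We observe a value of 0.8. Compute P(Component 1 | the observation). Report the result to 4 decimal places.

By Bayes' theorem, P(k | x) = P(Z=k) f_k(x) / Σ_j P(Z=j) f_j(x).
Exponential densities:
  L_1 = 0.391385
  L_2 = 0.36528
  L_3 = 0.324819
  L_4 = 0.272154
Prior × likelihood for each component:
  P(Z=1)·L_1 = 0.39 × 0.391385 = 0.15264
  P(Z=2)·L_2 = 0.27 × 0.36528 = 0.0986256
  P(Z=3)·L_3 = 0.09 × 0.324819 = 0.0292337
  P(Z=4)·L_4 = 0.25 × 0.272154 = 0.0680385
Sum: 0.15264 + 0.0986256 + 0.0292337 + 0.0680385 = 0.348538
P(Component 1 | x) = 0.15264 / 0.348538 ≈ 0.4379

0.4379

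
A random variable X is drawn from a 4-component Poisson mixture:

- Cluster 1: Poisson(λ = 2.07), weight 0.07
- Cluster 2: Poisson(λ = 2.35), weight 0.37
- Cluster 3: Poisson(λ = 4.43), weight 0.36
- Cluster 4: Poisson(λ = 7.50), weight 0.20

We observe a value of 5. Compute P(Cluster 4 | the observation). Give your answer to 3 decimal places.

0.205

P(component k | x) = w_k·f_k(x) / marginal(x), where marginal(x) = Σ_j w_j·f_j(x).
Evaluate each component's likelihood at the observed value:
  f_1 = 0.0399651
  f_2 = 0.0569595
  f_3 = 0.1694
  f_4 = 0.109375
Weight by the priors:
  w_1·f_1 = 0.07 × 0.0399651 = 0.00279756
  w_2·f_2 = 0.37 × 0.0569595 = 0.021075
  w_3·f_3 = 0.36 × 0.1694 = 0.0609839
  w_4·f_4 = 0.20 × 0.109375 = 0.0218749
Marginal: 0.00279756 + 0.021075 + 0.0609839 + 0.0218749 = 0.106731
Responsibility of Cluster 4: 0.0218749 / 0.106731 ≈ 0.205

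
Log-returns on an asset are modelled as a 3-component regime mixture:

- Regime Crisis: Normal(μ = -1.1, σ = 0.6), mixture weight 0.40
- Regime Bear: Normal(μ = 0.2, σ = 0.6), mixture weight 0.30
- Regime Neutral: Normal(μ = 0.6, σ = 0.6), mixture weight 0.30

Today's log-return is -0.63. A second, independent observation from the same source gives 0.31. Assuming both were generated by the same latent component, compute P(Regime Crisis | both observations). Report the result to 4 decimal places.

0.1131

P(component k | x) = π_k·f_k(x) / marginal(x), where marginal(x) = Σ_j π_j·f_j(x).
Since both observations come from the same component, the likelihood for component k is f_k(x₁)·f_k(x₂).
  p_Crisis = [0.489232] × [0.0420304] = 0.0205626
  p_Bear = [0.255401] × [0.653823] = 0.166987
  p_Neutral = [0.08132] × [0.591604] = 0.0481092
Prior × likelihood for each component:
  π_Crisis·p_Crisis = 0.40 × 0.0205626 = 0.00822504
  π_Bear·p_Bear = 0.30 × 0.166987 = 0.0500962
  π_Neutral·p_Neutral = 0.30 × 0.0481092 = 0.0144328
Marginal: 0.00822504 + 0.0500962 + 0.0144328 = 0.072754
So the posterior for Regime Crisis is 0.00822504 / 0.072754 ≈ 0.1131.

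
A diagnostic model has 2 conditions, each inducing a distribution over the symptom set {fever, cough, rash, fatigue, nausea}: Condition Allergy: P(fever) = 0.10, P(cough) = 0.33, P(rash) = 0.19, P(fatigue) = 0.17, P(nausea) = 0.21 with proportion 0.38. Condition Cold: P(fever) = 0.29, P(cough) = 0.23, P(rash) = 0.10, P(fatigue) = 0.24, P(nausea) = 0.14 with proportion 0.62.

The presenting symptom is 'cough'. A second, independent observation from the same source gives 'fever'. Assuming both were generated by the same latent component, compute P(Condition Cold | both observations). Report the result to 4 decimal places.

Apply Bayes' rule: the posterior for each component is proportional to its prior times its likelihood at x.
Since both observations come from the same component, the likelihood for component k is f_k(x₁)·f_k(x₂).
  p_Allergy = [P(cough | comp) = 0.33] × [0.1] = 0.033
  p_Cold = [P(cough | comp) = 0.23] × [0.29] = 0.0667
Prior × likelihood for each component:
  w_Allergy·p_Allergy = 0.38 × 0.033 = 0.01254
  w_Cold·p_Cold = 0.62 × 0.0667 = 0.041354
Marginal: 0.01254 + 0.041354 = 0.053894
So the posterior for Condition Cold is 0.041354 / 0.053894 ≈ 0.7673.

0.7673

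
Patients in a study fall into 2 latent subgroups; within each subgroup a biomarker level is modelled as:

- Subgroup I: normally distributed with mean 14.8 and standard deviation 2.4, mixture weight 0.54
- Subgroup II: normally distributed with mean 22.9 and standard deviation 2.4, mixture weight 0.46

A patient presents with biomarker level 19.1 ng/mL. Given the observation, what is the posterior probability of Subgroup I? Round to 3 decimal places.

0.452

The responsibility of component k is P(Z=k) f_k(x) divided by Σ_j P(Z=j) f_j(x).
Normal densities:
  f_I = 0.0333919
  f_II = 0.0474595
Weight by the priors:
  P(Z=I)·f_I = 0.54 × 0.0333919 = 0.0180316
  P(Z=II)·f_II = 0.46 × 0.0474595 = 0.0218313
Marginal: 0.0180316 + 0.0218313 = 0.039863
P(Subgroup I | the observation) ≈ 0.452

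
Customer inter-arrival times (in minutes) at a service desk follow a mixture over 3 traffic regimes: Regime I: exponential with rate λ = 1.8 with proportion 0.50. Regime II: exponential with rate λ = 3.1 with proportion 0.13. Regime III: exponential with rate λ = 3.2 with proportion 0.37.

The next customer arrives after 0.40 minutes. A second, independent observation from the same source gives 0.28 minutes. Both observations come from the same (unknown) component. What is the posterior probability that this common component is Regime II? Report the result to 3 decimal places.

Apply Bayes' rule: the posterior for each component is proportional to its prior times its likelihood at x.
Since both observations come from the same component, the likelihood for component k is f_k(x₁)·f_k(x₂).
  p_I = [1.8·e^(−1.8·0.40) = 1.8·e^(−0.7200) = 0.876154] × [1.0874] = 0.952727
  p_II = [3.1·e^(−3.1·0.40) = 3.1·e^(−1.2400) = 0.897091] × [1.30135] = 1.16743
  p_III = [3.2·e^(−3.2·0.40) = 3.2·e^(−1.2800) = 0.889719] × [1.30624] = 1.16218
Unnormalised posteriors:
  π_I·p_I = 0.50 × 0.952727 = 0.476364
  π_II·p_II = 0.13 × 1.16743 = 0.151766
  π_III·p_III = 0.37 × 1.16218 = 0.430008
Normaliser: 0.476364 + 0.151766 + 0.430008 = 1.05814
So the posterior for Regime II is 0.151766 / 1.05814 ≈ 0.143.

0.143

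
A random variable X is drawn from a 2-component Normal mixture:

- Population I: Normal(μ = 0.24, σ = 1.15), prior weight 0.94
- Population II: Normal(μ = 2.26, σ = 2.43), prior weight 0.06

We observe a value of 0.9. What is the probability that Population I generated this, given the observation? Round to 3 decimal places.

0.970

The responsibility of component k is π_k f_k(x) divided by Σ_j π_j f_j(x).
Component likelihoods at x = 0.9:
  L_I = 0.294231
  L_II = 0.140374
Weight by the priors:
  π_I·L_I = 0.94 × 0.294231 = 0.276578
  π_II·L_II = 0.06 × 0.140374 = 0.00842244
Evidence: 0.276578 + 0.00842244 = 0.285
So the posterior for Population I is 0.276578 / 0.285 ≈ 0.970.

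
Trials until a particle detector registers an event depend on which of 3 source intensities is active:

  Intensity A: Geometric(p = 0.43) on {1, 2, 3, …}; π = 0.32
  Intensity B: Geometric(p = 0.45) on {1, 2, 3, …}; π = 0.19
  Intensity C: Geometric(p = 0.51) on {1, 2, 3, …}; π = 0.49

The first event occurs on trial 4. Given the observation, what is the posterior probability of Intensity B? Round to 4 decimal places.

Apply Bayes' rule: the posterior for each component is proportional to its prior times its likelihood at x.
Geometric probabilities:
  f_A = 0.079633
  f_B = 0.0748688
  f_C = 0.060001
Multiply by the mixture weights:
  P(Z=A)·f_A = 0.32 × 0.079633 = 0.0254826
  P(Z=B)·f_B = 0.19 × 0.0748688 = 0.0142251
  P(Z=C)·f_C = 0.49 × 0.060001 = 0.0294005
Normaliser: 0.0254826 + 0.0142251 + 0.0294005 = 0.0691081
So the posterior for Intensity B is 0.0142251 / 0.0691081 ≈ 0.2058.

0.2058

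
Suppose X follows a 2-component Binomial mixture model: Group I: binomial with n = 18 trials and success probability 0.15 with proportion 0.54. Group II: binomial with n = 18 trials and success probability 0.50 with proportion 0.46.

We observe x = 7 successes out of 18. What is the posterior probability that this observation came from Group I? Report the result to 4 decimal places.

Apply Bayes' rule: the posterior for each component is proportional to its prior times its likelihood at x.
Component likelihoods at x = 7 successes out of 18:
  f_I = C(18,7)·0.15^7·0.85^11 = 31824·1.70859e-06·0.167343 = 0.00909917
  f_II = C(18,7)·0.50^7·0.50^11 = 31824·0.0078125·0.000488281 = 0.121399
Unnormalised posteriors:
  P(Z=I)·f_I = 0.54 × 0.00909917 = 0.00491355
  P(Z=II)·f_II = 0.46 × 0.121399 = 0.0558435
Normaliser: 0.00491355 + 0.0558435 = 0.0607571
P(Group I | the observation) = 0.00491355 / 0.0607571 ≈ 0.0809

0.0809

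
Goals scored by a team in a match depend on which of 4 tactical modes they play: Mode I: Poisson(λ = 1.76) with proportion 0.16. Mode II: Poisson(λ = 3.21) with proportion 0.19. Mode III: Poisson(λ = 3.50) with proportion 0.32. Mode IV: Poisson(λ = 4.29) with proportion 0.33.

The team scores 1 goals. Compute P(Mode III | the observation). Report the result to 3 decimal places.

0.268

By Bayes' theorem, P(k | x) = P(Z=k) f_k(x) / Σ_j P(Z=j) f_j(x).
Evaluate each component's likelihood at the observed value:
  p_I = e^(−1.76)·1.76^1/1! = 0.302799
  p_II = e^(−3.21)·3.21^1/1! = 0.129545
  p_III = e^(−3.50)·3.50^1/1! = 0.105691
  p_IV = e^(−4.29)·4.29^1/1! = 0.0587941
Multiply by the mixture weights:
  P(Z=I)·p_I = 0.16 × 0.302799 = 0.0484478
  P(Z=II)·p_II = 0.19 × 0.129545 = 0.0246135
  P(Z=III)·p_III = 0.32 × 0.105691 = 0.0338211
  P(Z=IV)·p_IV = 0.33 × 0.0587941 = 0.0194021
Marginal: 0.0484478 + 0.0246135 + 0.0338211 + 0.0194021 = 0.126284
P(Mode III | the observation) ≈ 0.268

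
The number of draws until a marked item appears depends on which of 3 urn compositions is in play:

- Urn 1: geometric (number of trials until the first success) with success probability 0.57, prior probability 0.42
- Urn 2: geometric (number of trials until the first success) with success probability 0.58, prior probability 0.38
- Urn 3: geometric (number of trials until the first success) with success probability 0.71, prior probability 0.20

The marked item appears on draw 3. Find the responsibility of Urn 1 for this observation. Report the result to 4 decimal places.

By Bayes' theorem, P(k | x) = w_k f_k(x) / Σ_j w_j f_j(x).
Geometric probabilities:
  p_1 = 0.57·(1−0.57)^2 = 0.57·0.1849 = 0.105393
  p_2 = 0.58·(1−0.58)^2 = 0.58·0.1764 = 0.102312
  p_3 = 0.71·(1−0.71)^2 = 0.71·0.0841 = 0.059711
Prior × likelihood for each component:
  w_1·p_1 = 0.42 × 0.105393 = 0.0442651
  w_2·p_2 = 0.38 × 0.102312 = 0.0388786
  w_3·p_3 = 0.20 × 0.059711 = 0.0119422
Sum: 0.0442651 + 0.0388786 + 0.0119422 = 0.0950858
P(Urn 1 | data) ≈ 0.4655

0.4655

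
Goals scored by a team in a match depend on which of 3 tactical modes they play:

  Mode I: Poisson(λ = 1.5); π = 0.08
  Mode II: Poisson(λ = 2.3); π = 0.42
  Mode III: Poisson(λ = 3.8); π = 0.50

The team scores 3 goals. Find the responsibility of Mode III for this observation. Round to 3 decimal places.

0.517

By Bayes' theorem, P(k | x) = π_k f_k(x) / Σ_j π_j f_j(x).
Evaluate each component's likelihood at the observed value:
  L_I = e^(−1.5)·1.5^3/3! = 0.125511
  L_II = e^(−2.3)·2.3^3/3! = 0.203308
  L_III = e^(−3.8)·3.8^3/3! = 0.204588
Unnormalised posteriors:
  π_I·L_I = 0.08 × 0.125511 = 0.0100409
  π_II·L_II = 0.42 × 0.203308 = 0.0853895
  π_III·L_III = 0.50 × 0.204588 = 0.102294
Marginal: 0.0100409 + 0.0853895 + 0.102294 = 0.197724
Responsibility of Mode III: 0.102294 / 0.197724 ≈ 0.517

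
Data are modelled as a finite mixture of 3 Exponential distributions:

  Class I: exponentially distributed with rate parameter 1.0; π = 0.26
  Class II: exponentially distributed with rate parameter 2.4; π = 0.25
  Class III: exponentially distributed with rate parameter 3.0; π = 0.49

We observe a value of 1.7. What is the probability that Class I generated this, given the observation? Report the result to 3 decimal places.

By Bayes' theorem, P(k | x) = π_k f_k(x) / Σ_j π_j f_j(x).
Component likelihoods at x = 1.7:
  f_I = 0.182684
  f_II = 0.0405779
  f_III = 0.0182902
Multiply by the mixture weights:
  π_I·f_I = 0.26 × 0.182684 = 0.0474977
  π_II·f_II = 0.25 × 0.0405779 = 0.0101445
  π_III·f_III = 0.49 × 0.0182902 = 0.00896222
Denominator: 0.0474977 + 0.0101445 + 0.00896222 = 0.0666044
Responsibility of Class I: 0.0474977 / 0.0666044 ≈ 0.713

0.713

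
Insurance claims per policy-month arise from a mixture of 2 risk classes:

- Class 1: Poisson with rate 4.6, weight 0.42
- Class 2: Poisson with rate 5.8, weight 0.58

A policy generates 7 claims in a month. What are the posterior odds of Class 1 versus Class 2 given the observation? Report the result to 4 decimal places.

0.4746

Only the two components matter; the odds are (π_i f_i(x)) / (π_j f_j(x)).
Evaluate each component's likelihood at the observed value:
  f_1 = 0.08692
  f_2 = 0.132635
Odds = (0.42/0.58) × (0.08692/0.132635) = 0.724138 × 0.655333 ≈ 0.4746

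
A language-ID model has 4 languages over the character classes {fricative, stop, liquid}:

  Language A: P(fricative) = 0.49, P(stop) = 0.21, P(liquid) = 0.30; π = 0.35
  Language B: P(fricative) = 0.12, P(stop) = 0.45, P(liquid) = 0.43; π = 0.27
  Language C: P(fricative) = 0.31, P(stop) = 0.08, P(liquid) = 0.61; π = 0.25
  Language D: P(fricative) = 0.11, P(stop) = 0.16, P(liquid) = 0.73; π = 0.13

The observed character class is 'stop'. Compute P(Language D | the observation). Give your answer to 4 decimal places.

0.0882

By Bayes' theorem, P(k | x) = π_k f_k(x) / Σ_j π_j f_j(x).
Evaluate each component's likelihood at the observed value:
  p_A = P(stop | comp) = 0.21
  p_B = P(stop | comp) = 0.45
  p_C = P(stop | comp) = 0.08
  p_D = P(stop | comp) = 0.16
Multiply by the mixture weights:
  π_A·p_A = 0.35 × 0.21 = 0.0735
  π_B·p_B = 0.27 × 0.45 = 0.1215
  π_C·p_C = 0.25 × 0.08 = 0.02
  π_D·p_D = 0.13 × 0.16 = 0.0208
Sum: 0.0735 + 0.1215 + 0.02 + 0.0208 = 0.2358
P(Language D | 'stop') ≈ 0.0882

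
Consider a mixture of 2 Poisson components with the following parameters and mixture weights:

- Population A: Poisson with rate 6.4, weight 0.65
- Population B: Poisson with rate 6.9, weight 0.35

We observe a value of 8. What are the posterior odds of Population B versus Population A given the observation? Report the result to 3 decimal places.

Only the two components matter; the odds are (π_i f_i(x)) / (π_j f_j(x)).
Evaluate each component's likelihood at the observed value:
  f_A = e^(−6.4)·6.4^8/8! = 0.115994
  f_B = e^(−6.9)·6.9^8/8! = 0.128422
Posterior odds = (π_B·f_B) / (π_A·f_A) = (0.35·0.128422) / (0.65·0.115994) = 0.0449478 / 0.0753959 ≈ 0.596

0.596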